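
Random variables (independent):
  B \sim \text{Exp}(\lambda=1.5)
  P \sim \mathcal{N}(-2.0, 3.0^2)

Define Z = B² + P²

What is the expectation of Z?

E[Z] = E[B²] + E[P²]
E[B²] = Var(B) + E[B]² = 0.44444444 + 0.44444444 = 0.88888889
E[P²] = Var(P) + E[P]² = 9 + 4 = 13
E[Z] = 0.88888889 + 13 = 13.888889

13.888889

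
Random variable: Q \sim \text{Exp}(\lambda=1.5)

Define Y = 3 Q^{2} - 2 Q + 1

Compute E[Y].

E[Y] = 3*E[Q²] - 2*E[Q] + 1
E[Q] = 0.66666667
E[Q²] = Var(Q) + (E[Q])² = 0.44444444 + 0.44444444 = 0.88888889
E[Y] = 3*0.88888889 - 2*0.66666667 + 1 = 2.3333333

2.3333333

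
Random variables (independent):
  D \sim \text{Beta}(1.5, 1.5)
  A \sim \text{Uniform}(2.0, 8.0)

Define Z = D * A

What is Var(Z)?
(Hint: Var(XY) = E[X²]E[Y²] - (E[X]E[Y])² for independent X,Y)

Var(XY) = E[X²]E[Y²] - (E[X]E[Y])²
E[D] = 0.5, Var(D) = 0.0625
E[A] = 5, Var(A) = 3
E[D²] = 0.0625 + 0.5² = 0.3125
E[A²] = 3 + 5² = 28
Var(Z) = 0.3125*28 - (0.5*5)²
= 8.75 - 6.25 = 2.5

2.5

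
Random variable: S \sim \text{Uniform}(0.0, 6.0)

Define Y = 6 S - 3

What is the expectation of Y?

For Y = 6S - 3:
E[Y] = 6 * E[S] - 3
E[S] = (0 + 6)/2 = 3
E[Y] = 6 * 3 - 3 = 15

15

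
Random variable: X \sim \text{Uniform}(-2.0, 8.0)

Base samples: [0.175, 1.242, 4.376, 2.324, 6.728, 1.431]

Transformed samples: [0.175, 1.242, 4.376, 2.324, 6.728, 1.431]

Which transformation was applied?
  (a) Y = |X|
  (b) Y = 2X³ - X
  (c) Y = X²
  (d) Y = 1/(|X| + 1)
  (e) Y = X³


Checking option (a) Y = |X|:
  X = 0.175 -> Y = 0.175 ✓
  X = 1.242 -> Y = 1.242 ✓
  X = 4.376 -> Y = 4.376 ✓
All samples match this transformation.

(a) |X|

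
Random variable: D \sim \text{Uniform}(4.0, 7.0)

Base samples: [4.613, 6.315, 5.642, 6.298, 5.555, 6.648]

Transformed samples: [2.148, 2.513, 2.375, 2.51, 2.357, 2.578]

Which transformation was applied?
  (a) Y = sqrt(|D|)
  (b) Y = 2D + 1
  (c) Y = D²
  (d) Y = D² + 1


Checking option (a) Y = sqrt(|D|):
  D = 4.613 -> Y = 2.148 ✓
  D = 6.315 -> Y = 2.513 ✓
  D = 5.642 -> Y = 2.375 ✓
All samples match this transformation.

(a) sqrt(|D|)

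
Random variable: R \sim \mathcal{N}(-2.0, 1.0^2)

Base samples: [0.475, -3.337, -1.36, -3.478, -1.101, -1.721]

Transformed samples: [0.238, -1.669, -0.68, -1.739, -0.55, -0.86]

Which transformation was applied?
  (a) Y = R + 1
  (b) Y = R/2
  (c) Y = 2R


Checking option (b) Y = R/2:
  R = 0.475 -> Y = 0.238 ✓
  R = -3.337 -> Y = -1.669 ✓
  R = -1.36 -> Y = -0.68 ✓
All samples match this transformation.

(b) R/2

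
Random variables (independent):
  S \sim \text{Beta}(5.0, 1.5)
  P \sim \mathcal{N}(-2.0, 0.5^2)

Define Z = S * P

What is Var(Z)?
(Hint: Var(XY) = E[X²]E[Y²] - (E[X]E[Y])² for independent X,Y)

Var(XY) = E[X²]E[Y²] - (E[X]E[Y])²
E[S] = 0.76923077, Var(S) = 0.023668639
E[P] = -2, Var(P) = 0.25
E[S²] = 0.023668639 + 0.76923077² = 0.61538462
E[P²] = 0.25 + (-2)² = 4.25
Var(Z) = 0.61538462*4.25 - (0.76923077*(-2))²
= 2.6153846 - 2.3668639 = 0.24852071

0.24852071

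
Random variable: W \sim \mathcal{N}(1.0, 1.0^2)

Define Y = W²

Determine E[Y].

Using E[X²] = Var(X) + (E[X])²:
E[W] = 1
Var(W) = 1.0^2 = 1
E[W²] = 1 + 1² = 1 + 1 = 2

2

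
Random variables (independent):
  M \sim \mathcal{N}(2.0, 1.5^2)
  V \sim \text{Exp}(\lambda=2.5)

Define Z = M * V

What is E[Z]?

For independent RVs: E[XY] = E[X]*E[Y]
E[M] = 2
E[V] = 0.4
E[Z] = 2 * 0.4 = 0.8

0.8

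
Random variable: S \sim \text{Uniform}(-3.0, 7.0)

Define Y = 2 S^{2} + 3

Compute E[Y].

E[Y] = 2*E[S²] + 3
E[S] = 2
E[S²] = Var(S) + (E[S])² = 8.3333333 + 4 = 12.333333
E[Y] = 2*12.333333 + 3 = 27.666667

27.666667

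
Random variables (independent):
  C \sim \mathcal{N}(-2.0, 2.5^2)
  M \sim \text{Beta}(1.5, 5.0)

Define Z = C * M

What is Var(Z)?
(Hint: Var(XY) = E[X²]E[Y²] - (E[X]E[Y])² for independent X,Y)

Var(XY) = E[X²]E[Y²] - (E[X]E[Y])²
E[C] = -2, Var(C) = 6.25
E[M] = 0.23076923, Var(M) = 0.023668639
E[C²] = 6.25 + (-2)² = 10.25
E[M²] = 0.023668639 + 0.23076923² = 0.076923077
Var(Z) = 10.25*0.076923077 - (-2*0.23076923)²
= 0.78846154 - 0.21301775 = 0.57544379

0.57544379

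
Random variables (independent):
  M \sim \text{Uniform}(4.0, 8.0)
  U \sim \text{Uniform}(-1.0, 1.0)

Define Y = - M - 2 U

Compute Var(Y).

For independent RVs: Var(aX + bY) = a²Var(X) + b²Var(Y)
Var(M) = 1.3333333
Var(U) = 0.33333333
Var(Y) = (-1)²*1.3333333 + (-2)²*0.33333333
= 1*1.3333333 + 4*0.33333333 = 2.6666667

2.6666667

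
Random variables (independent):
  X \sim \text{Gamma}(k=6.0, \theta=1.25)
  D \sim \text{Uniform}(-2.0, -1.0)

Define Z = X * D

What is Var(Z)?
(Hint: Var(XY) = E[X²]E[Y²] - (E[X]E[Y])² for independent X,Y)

Var(XY) = E[X²]E[Y²] - (E[X]E[Y])²
E[X] = 7.5, Var(X) = 9.375
E[D] = -1.5, Var(D) = 0.083333333
E[X²] = 9.375 + 7.5² = 65.625
E[D²] = 0.083333333 + (-1.5)² = 2.3333333
Var(Z) = 65.625*2.3333333 - (7.5*(-1.5))²
= 153.125 - 126.5625 = 26.5625

26.5625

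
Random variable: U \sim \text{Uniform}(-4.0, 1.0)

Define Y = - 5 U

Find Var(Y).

For Y = aU + b: Var(Y) = a² * Var(U)
Var(U) = (1 + 4)^2/12 = 2.0833333
Var(Y) = (-5)² * 2.0833333 = 25 * 2.0833333 = 52.083333

52.083333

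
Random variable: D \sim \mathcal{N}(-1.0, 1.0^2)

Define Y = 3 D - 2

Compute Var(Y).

For Y = aD + b: Var(Y) = a² * Var(D)
Var(D) = 1.0^2 = 1
Var(Y) = 3² * 1 = 9 * 1 = 9

9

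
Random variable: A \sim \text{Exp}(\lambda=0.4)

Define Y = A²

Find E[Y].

Using E[X²] = Var(X) + (E[X])²:
E[A] = 2.5
Var(A) = 1/0.4^2 = 6.25
E[A²] = 6.25 + 2.5² = 6.25 + 6.25 = 12.5

12.5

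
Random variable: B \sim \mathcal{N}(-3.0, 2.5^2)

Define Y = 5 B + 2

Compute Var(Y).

For Y = aB + b: Var(Y) = a² * Var(B)
Var(B) = 2.5^2 = 6.25
Var(Y) = 5² * 6.25 = 25 * 6.25 = 156.25

156.25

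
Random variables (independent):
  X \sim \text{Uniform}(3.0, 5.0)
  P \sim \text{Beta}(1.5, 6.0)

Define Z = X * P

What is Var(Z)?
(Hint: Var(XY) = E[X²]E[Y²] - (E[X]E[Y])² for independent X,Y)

Var(XY) = E[X²]E[Y²] - (E[X]E[Y])²
E[X] = 4, Var(X) = 0.33333333
E[P] = 0.2, Var(P) = 0.018823529
E[X²] = 0.33333333 + 4² = 16.333333
E[P²] = 0.018823529 + 0.2² = 0.058823529
Var(Z) = 16.333333*0.058823529 - (4*0.2)²
= 0.96078431 - 0.64 = 0.32078431

0.32078431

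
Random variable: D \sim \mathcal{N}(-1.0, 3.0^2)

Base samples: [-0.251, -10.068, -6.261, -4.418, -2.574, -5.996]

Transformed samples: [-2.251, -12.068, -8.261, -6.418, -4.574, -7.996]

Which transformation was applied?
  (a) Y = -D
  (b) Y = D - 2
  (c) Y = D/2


Checking option (b) Y = D - 2:
  D = -0.251 -> Y = -2.251 ✓
  D = -10.068 -> Y = -12.068 ✓
  D = -6.261 -> Y = -8.261 ✓
All samples match this transformation.

(b) D - 2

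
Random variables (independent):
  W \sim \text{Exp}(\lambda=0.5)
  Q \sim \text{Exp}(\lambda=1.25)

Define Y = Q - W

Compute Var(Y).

For independent RVs: Var(aX + bY) = a²Var(X) + b²Var(Y)
Var(W) = 4
Var(Q) = 0.64
Var(Y) = (-1)²*4 + 1²*0.64
= 1*4 + 1*0.64 = 4.64

4.64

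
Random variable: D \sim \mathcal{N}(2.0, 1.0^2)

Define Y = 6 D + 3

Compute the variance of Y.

For Y = aD + b: Var(Y) = a² * Var(D)
Var(D) = 1.0^2 = 1
Var(Y) = 6² * 1 = 36 * 1 = 36

36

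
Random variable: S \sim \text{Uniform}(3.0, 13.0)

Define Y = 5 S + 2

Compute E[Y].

For Y = 5S + 2:
E[Y] = 5 * E[S] + 2
E[S] = (3 + 13)/2 = 8
E[Y] = 5 * 8 + 2 = 42

42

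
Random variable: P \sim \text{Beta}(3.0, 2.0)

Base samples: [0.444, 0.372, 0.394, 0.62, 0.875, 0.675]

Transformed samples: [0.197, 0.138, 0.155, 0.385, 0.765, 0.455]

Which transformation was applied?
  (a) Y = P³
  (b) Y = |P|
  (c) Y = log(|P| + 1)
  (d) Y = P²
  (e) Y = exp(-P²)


Checking option (d) Y = P²:
  P = 0.444 -> Y = 0.197 ✓
  P = 0.372 -> Y = 0.138 ✓
  P = 0.394 -> Y = 0.155 ✓
All samples match this transformation.

(d) P²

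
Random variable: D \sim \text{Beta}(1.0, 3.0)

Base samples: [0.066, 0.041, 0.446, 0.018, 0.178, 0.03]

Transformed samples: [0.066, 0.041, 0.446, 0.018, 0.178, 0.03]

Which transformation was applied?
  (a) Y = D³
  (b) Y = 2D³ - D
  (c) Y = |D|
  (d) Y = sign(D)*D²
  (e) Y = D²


Checking option (c) Y = |D|:
  D = 0.066 -> Y = 0.066 ✓
  D = 0.041 -> Y = 0.041 ✓
  D = 0.446 -> Y = 0.446 ✓
All samples match this transformation.

(c) |D|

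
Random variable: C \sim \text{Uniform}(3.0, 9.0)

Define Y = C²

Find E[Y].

Using E[X²] = Var(X) + (E[X])²:
E[C] = 6
Var(C) = (9 - 3)^2/12 = 3
E[C²] = 3 + 6² = 3 + 36 = 39

39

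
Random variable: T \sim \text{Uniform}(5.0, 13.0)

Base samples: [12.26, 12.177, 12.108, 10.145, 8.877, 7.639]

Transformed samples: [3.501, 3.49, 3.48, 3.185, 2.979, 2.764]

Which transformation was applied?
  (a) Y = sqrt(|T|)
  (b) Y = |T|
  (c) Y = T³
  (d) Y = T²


Checking option (a) Y = sqrt(|T|):
  T = 12.26 -> Y = 3.501 ✓
  T = 12.177 -> Y = 3.49 ✓
  T = 12.108 -> Y = 3.48 ✓
All samples match this transformation.

(a) sqrt(|T|)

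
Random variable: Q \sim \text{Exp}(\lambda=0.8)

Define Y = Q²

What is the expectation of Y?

E[Q²] = Var(Q) + (E[Q])² = 1.5625 + 1.5625 = 3.125

3.125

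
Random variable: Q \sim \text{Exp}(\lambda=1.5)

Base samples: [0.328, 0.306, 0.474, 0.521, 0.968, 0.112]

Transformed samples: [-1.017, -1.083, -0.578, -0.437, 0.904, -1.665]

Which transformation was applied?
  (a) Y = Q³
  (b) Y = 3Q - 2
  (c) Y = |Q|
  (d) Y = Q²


Checking option (b) Y = 3Q - 2:
  Q = 0.328 -> Y = -1.017 ✓
  Q = 0.306 -> Y = -1.083 ✓
  Q = 0.474 -> Y = -0.578 ✓
All samples match this transformation.

(b) 3Q - 2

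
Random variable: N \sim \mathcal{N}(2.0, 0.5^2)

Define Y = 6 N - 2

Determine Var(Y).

For Y = aN + b: Var(Y) = a² * Var(N)
Var(N) = 0.5^2 = 0.25
Var(Y) = 6² * 0.25 = 36 * 0.25 = 9

9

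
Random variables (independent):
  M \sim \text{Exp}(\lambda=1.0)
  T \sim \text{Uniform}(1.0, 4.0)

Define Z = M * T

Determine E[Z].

For independent RVs: E[XY] = E[X]*E[Y]
E[M] = 1
E[T] = 2.5
E[Z] = 1 * 2.5 = 2.5

2.5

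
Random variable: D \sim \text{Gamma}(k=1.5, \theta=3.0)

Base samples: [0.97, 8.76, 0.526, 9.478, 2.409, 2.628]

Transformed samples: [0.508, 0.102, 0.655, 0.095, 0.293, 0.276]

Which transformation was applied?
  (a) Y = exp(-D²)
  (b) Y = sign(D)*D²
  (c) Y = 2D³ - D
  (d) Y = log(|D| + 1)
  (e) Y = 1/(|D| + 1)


Checking option (e) Y = 1/(|D| + 1):
  D = 0.97 -> Y = 0.508 ✓
  D = 8.76 -> Y = 0.102 ✓
  D = 0.526 -> Y = 0.655 ✓
All samples match this transformation.

(e) 1/(|D| + 1)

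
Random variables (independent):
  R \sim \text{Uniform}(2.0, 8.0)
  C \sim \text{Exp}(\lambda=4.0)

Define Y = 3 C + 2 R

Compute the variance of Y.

For independent RVs: Var(aX + bY) = a²Var(X) + b²Var(Y)
Var(R) = 3
Var(C) = 0.0625
Var(Y) = 2²*3 + 3²*0.0625
= 4*3 + 9*0.0625 = 12.5625

12.5625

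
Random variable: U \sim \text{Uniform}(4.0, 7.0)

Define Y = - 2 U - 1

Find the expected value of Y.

For Y = -2U - 1:
E[Y] = -2 * E[U] - 1
E[U] = (4 + 7)/2 = 5.5
E[Y] = -2 * 5.5 - 1 = -12

-12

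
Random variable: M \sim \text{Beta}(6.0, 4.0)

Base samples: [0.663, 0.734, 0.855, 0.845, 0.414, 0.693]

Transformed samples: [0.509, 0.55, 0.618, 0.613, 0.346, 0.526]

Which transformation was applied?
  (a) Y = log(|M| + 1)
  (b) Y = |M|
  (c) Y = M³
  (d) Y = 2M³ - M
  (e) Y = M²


Checking option (a) Y = log(|M| + 1):
  M = 0.663 -> Y = 0.509 ✓
  M = 0.734 -> Y = 0.55 ✓
  M = 0.855 -> Y = 0.618 ✓
All samples match this transformation.

(a) log(|M| + 1)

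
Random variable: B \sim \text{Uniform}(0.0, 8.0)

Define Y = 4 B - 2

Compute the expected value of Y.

For Y = 4B - 2:
E[Y] = 4 * E[B] - 2
E[B] = (0 + 8)/2 = 4
E[Y] = 4 * 4 - 2 = 14

14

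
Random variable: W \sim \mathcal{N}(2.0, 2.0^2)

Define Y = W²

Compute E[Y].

E[W²] = Var(W) + (E[W])² = 4 + 4 = 8

8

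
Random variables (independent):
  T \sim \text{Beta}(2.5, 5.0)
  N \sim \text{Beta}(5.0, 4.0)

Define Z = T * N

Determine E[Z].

For independent RVs: E[XY] = E[X]*E[Y]
E[T] = 0.33333333
E[N] = 0.55555556
E[Z] = 0.33333333 * 0.55555556 = 0.18518519

0.18518519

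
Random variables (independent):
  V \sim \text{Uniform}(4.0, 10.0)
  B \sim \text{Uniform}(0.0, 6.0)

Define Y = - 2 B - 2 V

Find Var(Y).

For independent RVs: Var(aX + bY) = a²Var(X) + b²Var(Y)
Var(V) = 3
Var(B) = 3
Var(Y) = (-2)²*3 + (-2)²*3
= 4*3 + 4*3 = 24

24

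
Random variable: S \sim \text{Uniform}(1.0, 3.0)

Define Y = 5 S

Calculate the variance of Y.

For Y = aS + b: Var(Y) = a² * Var(S)
Var(S) = (3 - 1)^2/12 = 0.33333333
Var(Y) = 5² * 0.33333333 = 25 * 0.33333333 = 8.3333333

8.3333333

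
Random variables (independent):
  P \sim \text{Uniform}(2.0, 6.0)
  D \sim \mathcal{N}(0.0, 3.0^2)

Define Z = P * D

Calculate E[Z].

For independent RVs: E[XY] = E[X]*E[Y]
E[P] = 4
E[D] = 0
E[Z] = 4 * 0 = 0

0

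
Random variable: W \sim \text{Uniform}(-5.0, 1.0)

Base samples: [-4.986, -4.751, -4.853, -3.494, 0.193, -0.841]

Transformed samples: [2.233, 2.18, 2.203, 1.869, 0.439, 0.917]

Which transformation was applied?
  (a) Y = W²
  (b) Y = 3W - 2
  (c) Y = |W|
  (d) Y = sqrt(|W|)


Checking option (d) Y = sqrt(|W|):
  W = -4.986 -> Y = 2.233 ✓
  W = -4.751 -> Y = 2.18 ✓
  W = -4.853 -> Y = 2.203 ✓
All samples match this transformation.

(d) sqrt(|W|)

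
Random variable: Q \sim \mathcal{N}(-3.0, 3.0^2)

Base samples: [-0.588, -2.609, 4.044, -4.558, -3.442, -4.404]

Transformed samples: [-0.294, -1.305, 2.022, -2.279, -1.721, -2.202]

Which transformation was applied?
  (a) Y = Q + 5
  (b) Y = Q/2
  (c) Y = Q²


Checking option (b) Y = Q/2:
  Q = -0.588 -> Y = -0.294 ✓
  Q = -2.609 -> Y = -1.305 ✓
  Q = 4.044 -> Y = 2.022 ✓
All samples match this transformation.

(b) Q/2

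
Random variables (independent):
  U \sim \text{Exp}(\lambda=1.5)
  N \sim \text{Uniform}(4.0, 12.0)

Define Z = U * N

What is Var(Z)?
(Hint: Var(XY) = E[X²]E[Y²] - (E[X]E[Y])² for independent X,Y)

Var(XY) = E[X²]E[Y²] - (E[X]E[Y])²
E[U] = 0.66666667, Var(U) = 0.44444444
E[N] = 8, Var(N) = 5.3333333
E[U²] = 0.44444444 + 0.66666667² = 0.88888889
E[N²] = 5.3333333 + 8² = 69.333333
Var(Z) = 0.88888889*69.333333 - (0.66666667*8)²
= 61.62963 - 28.444444 = 33.185185

33.185185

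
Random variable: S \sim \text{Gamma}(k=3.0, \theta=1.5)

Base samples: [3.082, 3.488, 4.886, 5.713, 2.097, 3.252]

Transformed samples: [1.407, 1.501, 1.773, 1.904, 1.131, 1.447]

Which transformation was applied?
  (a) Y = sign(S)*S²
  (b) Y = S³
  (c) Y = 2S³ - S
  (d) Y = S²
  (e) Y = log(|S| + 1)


Checking option (e) Y = log(|S| + 1):
  S = 3.082 -> Y = 1.407 ✓
  S = 3.488 -> Y = 1.501 ✓
  S = 4.886 -> Y = 1.773 ✓
All samples match this transformation.

(e) log(|S| + 1)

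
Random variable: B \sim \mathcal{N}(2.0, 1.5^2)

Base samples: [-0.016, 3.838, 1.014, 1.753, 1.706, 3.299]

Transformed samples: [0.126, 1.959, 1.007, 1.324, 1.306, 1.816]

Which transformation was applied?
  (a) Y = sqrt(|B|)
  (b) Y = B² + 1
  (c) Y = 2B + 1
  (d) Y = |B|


Checking option (a) Y = sqrt(|B|):
  B = -0.016 -> Y = 0.126 ✓
  B = 3.838 -> Y = 1.959 ✓
  B = 1.014 -> Y = 1.007 ✓
All samples match this transformation.

(a) sqrt(|B|)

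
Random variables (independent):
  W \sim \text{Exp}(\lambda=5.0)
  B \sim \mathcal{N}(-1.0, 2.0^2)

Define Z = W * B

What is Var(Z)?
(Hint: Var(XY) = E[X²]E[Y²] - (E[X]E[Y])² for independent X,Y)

Var(XY) = E[X²]E[Y²] - (E[X]E[Y])²
E[W] = 0.2, Var(W) = 0.04
E[B] = -1, Var(B) = 4
E[W²] = 0.04 + 0.2² = 0.08
E[B²] = 4 + (-1)² = 5
Var(Z) = 0.08*5 - (0.2*(-1))²
= 0.4 - 0.04 = 0.36

0.36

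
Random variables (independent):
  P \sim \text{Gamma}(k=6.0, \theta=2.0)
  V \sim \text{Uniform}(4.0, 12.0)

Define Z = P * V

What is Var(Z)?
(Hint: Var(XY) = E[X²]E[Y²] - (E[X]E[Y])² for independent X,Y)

Var(XY) = E[X²]E[Y²] - (E[X]E[Y])²
E[P] = 12, Var(P) = 24
E[V] = 8, Var(V) = 5.3333333
E[P²] = 24 + 12² = 168
E[V²] = 5.3333333 + 8² = 69.333333
Var(Z) = 168*69.333333 - (12*8)²
= 11648 - 9216 = 2432

2432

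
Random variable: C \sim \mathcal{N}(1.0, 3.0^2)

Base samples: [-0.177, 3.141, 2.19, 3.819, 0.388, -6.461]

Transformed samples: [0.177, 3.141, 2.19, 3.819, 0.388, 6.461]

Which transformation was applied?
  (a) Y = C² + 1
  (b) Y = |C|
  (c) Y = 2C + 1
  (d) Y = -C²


Checking option (b) Y = |C|:
  C = -0.177 -> Y = 0.177 ✓
  C = 3.141 -> Y = 3.141 ✓
  C = 2.19 -> Y = 2.19 ✓
All samples match this transformation.

(b) |C|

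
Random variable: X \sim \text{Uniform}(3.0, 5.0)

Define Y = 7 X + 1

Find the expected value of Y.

For Y = 7X + 1:
E[Y] = 7 * E[X] + 1
E[X] = (3 + 5)/2 = 4
E[Y] = 7 * 4 + 1 = 29

29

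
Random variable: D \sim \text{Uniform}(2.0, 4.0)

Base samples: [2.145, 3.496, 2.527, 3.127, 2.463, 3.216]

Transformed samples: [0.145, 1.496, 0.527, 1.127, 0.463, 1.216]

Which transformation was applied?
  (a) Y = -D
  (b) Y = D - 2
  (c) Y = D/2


Checking option (b) Y = D - 2:
  D = 2.145 -> Y = 0.145 ✓
  D = 3.496 -> Y = 1.496 ✓
  D = 2.527 -> Y = 0.527 ✓
All samples match this transformation.

(b) D - 2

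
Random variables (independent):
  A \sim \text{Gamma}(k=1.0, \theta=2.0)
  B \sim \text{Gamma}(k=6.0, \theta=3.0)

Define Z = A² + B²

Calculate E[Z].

E[Z] = E[A²] + E[B²]
E[A²] = Var(A) + E[A]² = 4 + 4 = 8
E[B²] = Var(B) + E[B]² = 54 + 324 = 378
E[Z] = 8 + 378 = 386

386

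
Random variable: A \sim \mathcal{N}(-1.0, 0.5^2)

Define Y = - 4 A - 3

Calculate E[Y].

For Y = -4A - 3:
E[Y] = -4 * E[A] - 3
E[A] = -1.0 = -1
E[Y] = -4 * (-1) - 3 = 1

1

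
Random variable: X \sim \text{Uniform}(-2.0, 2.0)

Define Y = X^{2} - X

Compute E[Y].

E[Y] = 1*E[X²] - 1*E[X]
E[X] = 0
E[X²] = Var(X) + (E[X])² = 1.3333333 + 0 = 1.3333333
E[Y] = 1*1.3333333 - 1*0 = 1.3333333

1.3333333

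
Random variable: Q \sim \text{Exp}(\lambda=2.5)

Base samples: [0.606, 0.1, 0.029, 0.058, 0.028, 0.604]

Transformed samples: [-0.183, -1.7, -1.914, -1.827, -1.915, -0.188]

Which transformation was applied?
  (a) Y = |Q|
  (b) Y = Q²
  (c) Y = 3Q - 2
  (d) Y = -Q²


Checking option (c) Y = 3Q - 2:
  Q = 0.606 -> Y = -0.183 ✓
  Q = 0.1 -> Y = -1.7 ✓
  Q = 0.029 -> Y = -1.914 ✓
All samples match this transformation.

(c) 3Q - 2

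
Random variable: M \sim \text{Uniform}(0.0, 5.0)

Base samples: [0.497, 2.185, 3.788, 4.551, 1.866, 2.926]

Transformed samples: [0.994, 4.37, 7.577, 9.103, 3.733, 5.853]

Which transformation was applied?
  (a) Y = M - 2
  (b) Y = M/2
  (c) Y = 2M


Checking option (c) Y = 2M:
  M = 0.497 -> Y = 0.994 ✓
  M = 2.185 -> Y = 4.37 ✓
  M = 3.788 -> Y = 7.577 ✓
All samples match this transformation.

(c) 2M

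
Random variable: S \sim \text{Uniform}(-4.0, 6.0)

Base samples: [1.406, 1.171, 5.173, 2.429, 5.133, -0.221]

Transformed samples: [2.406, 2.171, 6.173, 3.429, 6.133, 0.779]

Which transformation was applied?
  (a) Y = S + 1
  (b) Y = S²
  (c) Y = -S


Checking option (a) Y = S + 1:
  S = 1.406 -> Y = 2.406 ✓
  S = 1.171 -> Y = 2.171 ✓
  S = 5.173 -> Y = 6.173 ✓
All samples match this transformation.

(a) S + 1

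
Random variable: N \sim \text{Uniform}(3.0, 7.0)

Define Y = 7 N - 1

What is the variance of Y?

For Y = aN + b: Var(Y) = a² * Var(N)
Var(N) = (7 - 3)^2/12 = 1.3333333
Var(Y) = 7² * 1.3333333 = 49 * 1.3333333 = 65.333333

65.333333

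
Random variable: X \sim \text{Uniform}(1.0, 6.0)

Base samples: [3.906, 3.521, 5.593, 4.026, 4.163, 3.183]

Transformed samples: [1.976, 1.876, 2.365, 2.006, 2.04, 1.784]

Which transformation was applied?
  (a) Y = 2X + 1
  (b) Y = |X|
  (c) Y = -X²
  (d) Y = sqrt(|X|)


Checking option (d) Y = sqrt(|X|):
  X = 3.906 -> Y = 1.976 ✓
  X = 3.521 -> Y = 1.876 ✓
  X = 5.593 -> Y = 2.365 ✓
All samples match this transformation.

(d) sqrt(|X|)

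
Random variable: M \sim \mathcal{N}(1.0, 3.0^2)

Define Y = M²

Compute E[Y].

E[M²] = Var(M) + (E[M])² = 9 + 1 = 10

10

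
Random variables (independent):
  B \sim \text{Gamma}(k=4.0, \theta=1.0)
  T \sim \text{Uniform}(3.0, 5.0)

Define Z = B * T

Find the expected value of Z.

For independent RVs: E[XY] = E[X]*E[Y]
E[B] = 4
E[T] = 4
E[Z] = 4 * 4 = 16

16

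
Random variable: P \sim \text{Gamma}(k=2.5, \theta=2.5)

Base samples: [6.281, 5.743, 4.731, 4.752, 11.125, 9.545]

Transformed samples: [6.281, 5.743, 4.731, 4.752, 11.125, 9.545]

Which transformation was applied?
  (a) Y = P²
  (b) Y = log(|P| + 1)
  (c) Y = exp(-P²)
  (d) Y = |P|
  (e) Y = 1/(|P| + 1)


Checking option (d) Y = |P|:
  P = 6.281 -> Y = 6.281 ✓
  P = 5.743 -> Y = 5.743 ✓
  P = 4.731 -> Y = 4.731 ✓
All samples match this transformation.

(d) |P|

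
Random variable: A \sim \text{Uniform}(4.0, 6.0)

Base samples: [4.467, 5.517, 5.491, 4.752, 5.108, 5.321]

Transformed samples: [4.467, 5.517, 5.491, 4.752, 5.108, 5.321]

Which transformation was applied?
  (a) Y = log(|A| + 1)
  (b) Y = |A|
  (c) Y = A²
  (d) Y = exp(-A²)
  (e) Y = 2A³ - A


Checking option (b) Y = |A|:
  A = 4.467 -> Y = 4.467 ✓
  A = 5.517 -> Y = 5.517 ✓
  A = 5.491 -> Y = 5.491 ✓
All samples match this transformation.

(b) |A|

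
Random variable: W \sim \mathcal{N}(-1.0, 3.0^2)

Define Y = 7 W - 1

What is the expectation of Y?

For Y = 7W - 1:
E[Y] = 7 * E[W] - 1
E[W] = -1.0 = -1
E[Y] = 7 * (-1) - 1 = -8

-8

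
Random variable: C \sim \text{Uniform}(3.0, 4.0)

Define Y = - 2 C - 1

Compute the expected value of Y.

For Y = -2C - 1:
E[Y] = -2 * E[C] - 1
E[C] = (3 + 4)/2 = 3.5
E[Y] = -2 * 3.5 - 1 = -8

-8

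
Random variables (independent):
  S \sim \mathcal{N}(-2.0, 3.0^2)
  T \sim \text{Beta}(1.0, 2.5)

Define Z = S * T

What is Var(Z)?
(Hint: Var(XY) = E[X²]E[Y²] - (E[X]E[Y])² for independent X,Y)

Var(XY) = E[X²]E[Y²] - (E[X]E[Y])²
E[S] = -2, Var(S) = 9
E[T] = 0.28571429, Var(T) = 0.045351474
E[S²] = 9 + (-2)² = 13
E[T²] = 0.045351474 + 0.28571429² = 0.12698413
Var(Z) = 13*0.12698413 - (-2*0.28571429)²
= 1.6507937 - 0.32653061 = 1.324263

1.324263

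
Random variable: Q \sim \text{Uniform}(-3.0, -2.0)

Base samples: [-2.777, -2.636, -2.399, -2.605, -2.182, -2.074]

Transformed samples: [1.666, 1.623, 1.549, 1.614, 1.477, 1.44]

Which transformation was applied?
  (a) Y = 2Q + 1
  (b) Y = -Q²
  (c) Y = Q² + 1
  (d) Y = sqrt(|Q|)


Checking option (d) Y = sqrt(|Q|):
  Q = -2.777 -> Y = 1.666 ✓
  Q = -2.636 -> Y = 1.623 ✓
  Q = -2.399 -> Y = 1.549 ✓
All samples match this transformation.

(d) sqrt(|Q|)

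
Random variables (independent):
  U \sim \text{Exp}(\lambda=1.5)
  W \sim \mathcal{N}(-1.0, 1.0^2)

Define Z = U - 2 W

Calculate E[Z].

E[Z] = 1*E[U] - 2*E[W]
E[U] = 0.66666667
E[W] = -1
E[Z] = 1*0.66666667 - 2*(-1) = 2.6666667

2.6666667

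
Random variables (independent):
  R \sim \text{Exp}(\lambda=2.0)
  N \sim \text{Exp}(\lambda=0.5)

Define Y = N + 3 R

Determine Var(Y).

For independent RVs: Var(aX + bY) = a²Var(X) + b²Var(Y)
Var(R) = 0.25
Var(N) = 4
Var(Y) = 3²*0.25 + 1²*4
= 9*0.25 + 1*4 = 6.25

6.25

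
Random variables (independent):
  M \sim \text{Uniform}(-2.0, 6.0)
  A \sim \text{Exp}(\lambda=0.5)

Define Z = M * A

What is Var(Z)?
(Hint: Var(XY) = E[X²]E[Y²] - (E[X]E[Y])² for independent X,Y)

Var(XY) = E[X²]E[Y²] - (E[X]E[Y])²
E[M] = 2, Var(M) = 5.3333333
E[A] = 2, Var(A) = 4
E[M²] = 5.3333333 + 2² = 9.3333333
E[A²] = 4 + 2² = 8
Var(Z) = 9.3333333*8 - (2*2)²
= 74.666667 - 16 = 58.666667

58.666667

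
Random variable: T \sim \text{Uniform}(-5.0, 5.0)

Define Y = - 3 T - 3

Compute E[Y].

For Y = -3T - 3:
E[Y] = -3 * E[T] - 3
E[T] = (-5 + 5)/2 = 0
E[Y] = -3 * 0 - 3 = -3

-3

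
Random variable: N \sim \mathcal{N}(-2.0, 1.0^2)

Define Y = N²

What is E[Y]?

E[N²] = Var(N) + (E[N])² = 1 + 4 = 5

5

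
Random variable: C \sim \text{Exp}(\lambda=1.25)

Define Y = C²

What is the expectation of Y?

E[C²] = Var(C) + (E[C])² = 0.64 + 0.64 = 1.28

1.28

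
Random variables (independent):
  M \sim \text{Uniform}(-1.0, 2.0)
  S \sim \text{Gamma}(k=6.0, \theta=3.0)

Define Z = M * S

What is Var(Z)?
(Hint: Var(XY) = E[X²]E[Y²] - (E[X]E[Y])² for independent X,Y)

Var(XY) = E[X²]E[Y²] - (E[X]E[Y])²
E[M] = 0.5, Var(M) = 0.75
E[S] = 18, Var(S) = 54
E[M²] = 0.75 + 0.5² = 1
E[S²] = 54 + 18² = 378
Var(Z) = 1*378 - (0.5*18)²
= 378 - 81 = 297

297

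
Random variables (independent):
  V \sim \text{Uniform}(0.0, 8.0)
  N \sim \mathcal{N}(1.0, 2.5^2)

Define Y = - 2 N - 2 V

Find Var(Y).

For independent RVs: Var(aX + bY) = a²Var(X) + b²Var(Y)
Var(V) = 5.3333333
Var(N) = 6.25
Var(Y) = (-2)²*5.3333333 + (-2)²*6.25
= 4*5.3333333 + 4*6.25 = 46.333333

46.333333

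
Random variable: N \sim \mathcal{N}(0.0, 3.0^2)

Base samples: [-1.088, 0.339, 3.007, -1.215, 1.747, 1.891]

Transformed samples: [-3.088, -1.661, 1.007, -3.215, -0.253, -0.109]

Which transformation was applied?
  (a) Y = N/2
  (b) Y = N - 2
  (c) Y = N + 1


Checking option (b) Y = N - 2:
  N = -1.088 -> Y = -3.088 ✓
  N = 0.339 -> Y = -1.661 ✓
  N = 3.007 -> Y = 1.007 ✓
All samples match this transformation.

(b) N - 2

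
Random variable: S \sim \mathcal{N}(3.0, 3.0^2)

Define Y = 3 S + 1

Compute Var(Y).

For Y = aS + b: Var(Y) = a² * Var(S)
Var(S) = 3.0^2 = 9
Var(Y) = 3² * 9 = 9 * 9 = 81

81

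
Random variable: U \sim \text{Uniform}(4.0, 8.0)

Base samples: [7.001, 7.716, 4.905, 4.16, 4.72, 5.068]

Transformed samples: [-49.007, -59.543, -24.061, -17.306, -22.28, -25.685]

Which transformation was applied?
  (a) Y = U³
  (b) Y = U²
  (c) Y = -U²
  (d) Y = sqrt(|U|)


Checking option (c) Y = -U²:
  U = 7.001 -> Y = -49.007 ✓
  U = 7.716 -> Y = -59.543 ✓
  U = 4.905 -> Y = -24.061 ✓
All samples match this transformation.

(c) -U²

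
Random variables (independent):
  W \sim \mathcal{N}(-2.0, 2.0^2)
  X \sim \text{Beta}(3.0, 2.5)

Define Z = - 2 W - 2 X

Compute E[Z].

E[Z] = -2*E[W] - 2*E[X]
E[W] = -2
E[X] = 0.54545455
E[Z] = -2*(-2) - 2*0.54545455 = 2.9090909

2.9090909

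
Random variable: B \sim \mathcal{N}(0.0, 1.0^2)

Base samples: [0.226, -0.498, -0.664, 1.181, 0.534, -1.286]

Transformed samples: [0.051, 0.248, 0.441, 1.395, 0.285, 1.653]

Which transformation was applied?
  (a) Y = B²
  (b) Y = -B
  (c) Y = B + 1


Checking option (a) Y = B²:
  B = 0.226 -> Y = 0.051 ✓
  B = -0.498 -> Y = 0.248 ✓
  B = -0.664 -> Y = 0.441 ✓
All samples match this transformation.

(a) B²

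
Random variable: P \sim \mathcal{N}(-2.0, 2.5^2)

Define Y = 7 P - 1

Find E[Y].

For Y = 7P - 1:
E[Y] = 7 * E[P] - 1
E[P] = -2.0 = -2
E[Y] = 7 * (-2) - 1 = -15

-15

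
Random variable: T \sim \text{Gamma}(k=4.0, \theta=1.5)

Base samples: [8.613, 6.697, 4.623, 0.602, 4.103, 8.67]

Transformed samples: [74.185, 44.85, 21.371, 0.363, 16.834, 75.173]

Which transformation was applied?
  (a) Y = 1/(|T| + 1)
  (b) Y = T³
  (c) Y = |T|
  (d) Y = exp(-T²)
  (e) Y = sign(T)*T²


Checking option (e) Y = sign(T)*T²:
  T = 8.613 -> Y = 74.185 ✓
  T = 6.697 -> Y = 44.85 ✓
  T = 4.623 -> Y = 21.371 ✓
All samples match this transformation.

(e) sign(T)*T²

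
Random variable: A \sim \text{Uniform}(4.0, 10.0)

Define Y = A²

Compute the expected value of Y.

Using E[X²] = Var(X) + (E[X])²:
E[A] = 7
Var(A) = (10 - 4)^2/12 = 3
E[A²] = 3 + 7² = 3 + 49 = 52

52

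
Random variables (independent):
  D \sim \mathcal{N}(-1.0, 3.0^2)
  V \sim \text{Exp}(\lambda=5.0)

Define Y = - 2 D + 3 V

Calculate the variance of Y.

For independent RVs: Var(aX + bY) = a²Var(X) + b²Var(Y)
Var(D) = 9
Var(V) = 0.04
Var(Y) = (-2)²*9 + 3²*0.04
= 4*9 + 9*0.04 = 36.36

36.36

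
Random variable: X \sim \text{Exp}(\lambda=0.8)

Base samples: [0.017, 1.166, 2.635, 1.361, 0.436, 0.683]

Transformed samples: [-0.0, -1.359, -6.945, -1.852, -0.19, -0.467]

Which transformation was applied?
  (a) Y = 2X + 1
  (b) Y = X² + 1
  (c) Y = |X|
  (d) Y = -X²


Checking option (d) Y = -X²:
  X = 0.017 -> Y = -0.0 ✓
  X = 1.166 -> Y = -1.359 ✓
  X = 2.635 -> Y = -6.945 ✓
All samples match this transformation.

(d) -X²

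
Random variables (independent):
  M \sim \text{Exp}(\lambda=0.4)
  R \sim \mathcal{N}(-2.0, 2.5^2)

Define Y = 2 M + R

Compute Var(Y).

For independent RVs: Var(aX + bY) = a²Var(X) + b²Var(Y)
Var(M) = 6.25
Var(R) = 6.25
Var(Y) = 2²*6.25 + 1²*6.25
= 4*6.25 + 1*6.25 = 31.25

31.25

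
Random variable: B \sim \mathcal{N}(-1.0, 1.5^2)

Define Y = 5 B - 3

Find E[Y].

For Y = 5B - 3:
E[Y] = 5 * E[B] - 3
E[B] = -1.0 = -1
E[Y] = 5 * (-1) - 3 = -8

-8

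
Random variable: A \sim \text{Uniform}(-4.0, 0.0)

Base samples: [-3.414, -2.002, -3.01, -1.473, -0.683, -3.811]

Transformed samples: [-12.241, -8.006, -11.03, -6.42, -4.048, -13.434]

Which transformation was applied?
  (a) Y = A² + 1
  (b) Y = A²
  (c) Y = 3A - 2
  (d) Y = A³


Checking option (c) Y = 3A - 2:
  A = -3.414 -> Y = -12.241 ✓
  A = -2.002 -> Y = -8.006 ✓
  A = -3.01 -> Y = -11.03 ✓
All samples match this transformation.

(c) 3A - 2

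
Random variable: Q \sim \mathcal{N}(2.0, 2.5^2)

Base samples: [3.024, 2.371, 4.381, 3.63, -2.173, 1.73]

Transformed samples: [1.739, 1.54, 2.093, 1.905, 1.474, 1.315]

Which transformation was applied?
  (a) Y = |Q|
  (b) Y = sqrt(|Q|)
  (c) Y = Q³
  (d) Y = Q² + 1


Checking option (b) Y = sqrt(|Q|):
  Q = 3.024 -> Y = 1.739 ✓
  Q = 2.371 -> Y = 1.54 ✓
  Q = 4.381 -> Y = 2.093 ✓
All samples match this transformation.

(b) sqrt(|Q|)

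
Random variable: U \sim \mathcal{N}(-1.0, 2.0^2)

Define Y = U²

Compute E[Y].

Using E[X²] = Var(X) + (E[X])²:
E[U] = -1
Var(U) = 2.0^2 = 4
E[U²] = 4 + (-1)² = 4 + 1 = 5

5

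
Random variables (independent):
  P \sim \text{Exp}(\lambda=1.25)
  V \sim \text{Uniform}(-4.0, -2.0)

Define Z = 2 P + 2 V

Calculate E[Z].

E[Z] = 2*E[P] + 2*E[V]
E[P] = 0.8
E[V] = -3
E[Z] = 2*0.8 + 2*(-3) = -4.4

-4.4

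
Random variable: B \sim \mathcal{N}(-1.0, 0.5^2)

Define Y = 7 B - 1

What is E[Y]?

For Y = 7B - 1:
E[Y] = 7 * E[B] - 1
E[B] = -1.0 = -1
E[Y] = 7 * (-1) - 1 = -8

-8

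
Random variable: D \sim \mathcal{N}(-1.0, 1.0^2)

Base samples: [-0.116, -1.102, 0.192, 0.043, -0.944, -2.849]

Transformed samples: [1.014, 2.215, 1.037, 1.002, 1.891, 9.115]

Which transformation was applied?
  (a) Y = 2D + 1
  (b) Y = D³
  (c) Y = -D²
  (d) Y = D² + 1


Checking option (d) Y = D² + 1:
  D = -0.116 -> Y = 1.014 ✓
  D = -1.102 -> Y = 2.215 ✓
  D = 0.192 -> Y = 1.037 ✓
All samples match this transformation.

(d) D² + 1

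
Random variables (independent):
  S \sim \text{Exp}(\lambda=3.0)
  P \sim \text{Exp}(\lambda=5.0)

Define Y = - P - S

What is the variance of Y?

For independent RVs: Var(aX + bY) = a²Var(X) + b²Var(Y)
Var(S) = 0.11111111
Var(P) = 0.04
Var(Y) = (-1)²*0.11111111 + (-1)²*0.04
= 1*0.11111111 + 1*0.04 = 0.15111111

0.15111111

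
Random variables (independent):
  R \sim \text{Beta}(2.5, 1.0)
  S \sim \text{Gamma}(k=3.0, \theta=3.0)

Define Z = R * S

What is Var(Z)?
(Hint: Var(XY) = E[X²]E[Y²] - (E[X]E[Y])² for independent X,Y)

Var(XY) = E[X²]E[Y²] - (E[X]E[Y])²
E[R] = 0.71428571, Var(R) = 0.045351474
E[S] = 9, Var(S) = 27
E[R²] = 0.045351474 + 0.71428571² = 0.55555556
E[S²] = 27 + 9² = 108
Var(Z) = 0.55555556*108 - (0.71428571*9)²
= 60 - 41.326531 = 18.673469

18.673469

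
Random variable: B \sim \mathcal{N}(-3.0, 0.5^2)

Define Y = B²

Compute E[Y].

E[B²] = Var(B) + (E[B])² = 0.25 + 9 = 9.25

9.25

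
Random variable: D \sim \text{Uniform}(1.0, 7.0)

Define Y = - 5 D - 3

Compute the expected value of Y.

For Y = -5D - 3:
E[Y] = -5 * E[D] - 3
E[D] = (1 + 7)/2 = 4
E[Y] = -5 * 4 - 3 = -23

-23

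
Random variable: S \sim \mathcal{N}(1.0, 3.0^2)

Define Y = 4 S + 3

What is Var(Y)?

For Y = aS + b: Var(Y) = a² * Var(S)
Var(S) = 3.0^2 = 9
Var(Y) = 4² * 9 = 16 * 9 = 144

144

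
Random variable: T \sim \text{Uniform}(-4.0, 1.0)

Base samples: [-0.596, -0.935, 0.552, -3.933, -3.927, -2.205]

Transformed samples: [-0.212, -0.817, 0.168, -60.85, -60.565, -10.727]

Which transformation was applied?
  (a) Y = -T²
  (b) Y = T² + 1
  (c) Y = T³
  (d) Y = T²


Checking option (c) Y = T³:
  T = -0.596 -> Y = -0.212 ✓
  T = -0.935 -> Y = -0.817 ✓
  T = 0.552 -> Y = 0.168 ✓
All samples match this transformation.

(c) T³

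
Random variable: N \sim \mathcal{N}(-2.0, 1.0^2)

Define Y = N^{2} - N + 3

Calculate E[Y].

E[Y] = 1*E[N²] - 1*E[N] + 3
E[N] = -2
E[N²] = Var(N) + (E[N])² = 1 + 4 = 5
E[Y] = 1*5 - 1*(-2) + 3 = 10

10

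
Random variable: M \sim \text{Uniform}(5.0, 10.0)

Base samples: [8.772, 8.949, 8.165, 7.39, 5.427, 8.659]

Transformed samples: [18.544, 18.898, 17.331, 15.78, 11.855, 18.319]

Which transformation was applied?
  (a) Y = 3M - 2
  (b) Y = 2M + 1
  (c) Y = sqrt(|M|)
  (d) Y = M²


Checking option (b) Y = 2M + 1:
  M = 8.772 -> Y = 18.544 ✓
  M = 8.949 -> Y = 18.898 ✓
  M = 8.165 -> Y = 17.331 ✓
All samples match this transformation.

(b) 2M + 1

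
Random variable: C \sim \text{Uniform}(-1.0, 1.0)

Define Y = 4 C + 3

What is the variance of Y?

For Y = aC + b: Var(Y) = a² * Var(C)
Var(C) = (1 + 1)^2/12 = 0.33333333
Var(Y) = 4² * 0.33333333 = 16 * 0.33333333 = 5.3333333

5.3333333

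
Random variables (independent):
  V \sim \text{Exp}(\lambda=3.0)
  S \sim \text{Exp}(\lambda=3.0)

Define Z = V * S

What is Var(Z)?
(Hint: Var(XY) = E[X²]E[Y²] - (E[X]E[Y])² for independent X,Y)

Var(XY) = E[X²]E[Y²] - (E[X]E[Y])²
E[V] = 0.33333333, Var(V) = 0.11111111
E[S] = 0.33333333, Var(S) = 0.11111111
E[V²] = 0.11111111 + 0.33333333² = 0.22222222
E[S²] = 0.11111111 + 0.33333333² = 0.22222222
Var(Z) = 0.22222222*0.22222222 - (0.33333333*0.33333333)²
= 0.049382716 - 0.012345679 = 0.037037037

0.037037037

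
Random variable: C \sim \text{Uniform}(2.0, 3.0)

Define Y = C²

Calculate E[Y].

E[C²] = Var(C) + (E[C])² = 0.083333333 + 6.25 = 6.3333333

6.3333333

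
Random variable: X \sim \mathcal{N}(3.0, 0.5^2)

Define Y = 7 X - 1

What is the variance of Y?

For Y = aX + b: Var(Y) = a² * Var(X)
Var(X) = 0.5^2 = 0.25
Var(Y) = 7² * 0.25 = 49 * 0.25 = 12.25

12.25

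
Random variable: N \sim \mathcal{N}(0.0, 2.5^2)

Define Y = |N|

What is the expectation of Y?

For X ~ N(0, 2.5²), E[|X|] = sigma * sqrt(2/pi)
= 2.5 * sqrt(2/pi) = 1.9947114

1.9947114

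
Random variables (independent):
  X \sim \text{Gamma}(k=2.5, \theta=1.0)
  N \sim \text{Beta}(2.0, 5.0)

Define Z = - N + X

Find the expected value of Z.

E[Z] = 1*E[X] - 1*E[N]
E[X] = 2.5
E[N] = 0.28571429
E[Z] = 1*2.5 - 1*0.28571429 = 2.2142857

2.2142857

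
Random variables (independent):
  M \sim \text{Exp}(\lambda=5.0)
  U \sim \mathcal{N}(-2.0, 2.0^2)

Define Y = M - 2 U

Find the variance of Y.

For independent RVs: Var(aX + bY) = a²Var(X) + b²Var(Y)
Var(M) = 0.04
Var(U) = 4
Var(Y) = 1²*0.04 + (-2)²*4
= 1*0.04 + 4*4 = 16.04

16.04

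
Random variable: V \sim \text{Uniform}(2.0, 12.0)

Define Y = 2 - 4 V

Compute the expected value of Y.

For Y = -4V + 2:
E[Y] = -4 * E[V] + 2
E[V] = (2 + 12)/2 = 7
E[Y] = -4 * 7 + 2 = -26

-26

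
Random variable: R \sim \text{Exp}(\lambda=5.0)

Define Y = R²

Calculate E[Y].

Using E[X²] = Var(X) + (E[X])²:
E[R] = 0.2
Var(R) = 1/5.0^2 = 0.04
E[R²] = 0.04 + 0.2² = 0.04 + 0.04 = 0.08

0.08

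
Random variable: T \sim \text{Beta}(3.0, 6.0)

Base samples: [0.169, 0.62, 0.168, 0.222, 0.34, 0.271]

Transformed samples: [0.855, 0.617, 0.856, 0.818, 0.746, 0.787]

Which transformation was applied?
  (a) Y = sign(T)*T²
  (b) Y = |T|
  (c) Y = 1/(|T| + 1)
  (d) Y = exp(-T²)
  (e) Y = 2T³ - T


Checking option (c) Y = 1/(|T| + 1):
  T = 0.169 -> Y = 0.855 ✓
  T = 0.62 -> Y = 0.617 ✓
  T = 0.168 -> Y = 0.856 ✓
All samples match this transformation.

(c) 1/(|T| + 1)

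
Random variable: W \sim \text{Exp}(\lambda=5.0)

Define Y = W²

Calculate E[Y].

E[W²] = Var(W) + (E[W])² = 0.04 + 0.04 = 0.08

0.08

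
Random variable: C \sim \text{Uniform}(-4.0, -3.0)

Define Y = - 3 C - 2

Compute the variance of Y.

For Y = aC + b: Var(Y) = a² * Var(C)
Var(C) = (-3 + 4)^2/12 = 0.083333333
Var(Y) = (-3)² * 0.083333333 = 9 * 0.083333333 = 0.75

0.75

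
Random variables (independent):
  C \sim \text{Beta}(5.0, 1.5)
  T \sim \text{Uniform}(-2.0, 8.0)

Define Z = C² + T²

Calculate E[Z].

E[Z] = E[C²] + E[T²]
E[C²] = Var(C) + E[C]² = 0.023668639 + 0.59171598 = 0.61538462
E[T²] = Var(T) + E[T]² = 8.3333333 + 9 = 17.333333
E[Z] = 0.61538462 + 17.333333 = 17.948718

17.948718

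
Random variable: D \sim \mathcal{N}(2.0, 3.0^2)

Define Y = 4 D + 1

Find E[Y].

For Y = 4D + 1:
E[Y] = 4 * E[D] + 1
E[D] = 2.0 = 2
E[Y] = 4 * 2 + 1 = 9

9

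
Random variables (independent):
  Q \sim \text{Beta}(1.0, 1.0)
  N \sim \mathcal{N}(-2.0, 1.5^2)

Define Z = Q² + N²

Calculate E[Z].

E[Z] = E[Q²] + E[N²]
E[Q²] = Var(Q) + E[Q]² = 0.083333333 + 0.25 = 0.33333333
E[N²] = Var(N) + E[N]² = 2.25 + 4 = 6.25
E[Z] = 0.33333333 + 6.25 = 6.5833333

6.5833333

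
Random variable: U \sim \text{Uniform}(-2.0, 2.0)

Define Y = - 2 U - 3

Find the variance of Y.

For Y = aU + b: Var(Y) = a² * Var(U)
Var(U) = (2 + 2)^2/12 = 1.3333333
Var(Y) = (-2)² * 1.3333333 = 4 * 1.3333333 = 5.3333333

5.3333333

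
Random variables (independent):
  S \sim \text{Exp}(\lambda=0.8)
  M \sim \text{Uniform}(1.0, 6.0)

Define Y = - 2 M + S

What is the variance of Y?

For independent RVs: Var(aX + bY) = a²Var(X) + b²Var(Y)
Var(S) = 1.5625
Var(M) = 2.0833333
Var(Y) = 1²*1.5625 + (-2)²*2.0833333
= 1*1.5625 + 4*2.0833333 = 9.8958333

9.8958333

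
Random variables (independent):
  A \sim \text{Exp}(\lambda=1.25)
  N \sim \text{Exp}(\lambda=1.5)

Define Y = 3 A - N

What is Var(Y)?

For independent RVs: Var(aX + bY) = a²Var(X) + b²Var(Y)
Var(A) = 0.64
Var(N) = 0.44444444
Var(Y) = 3²*0.64 + (-1)²*0.44444444
= 9*0.64 + 1*0.44444444 = 6.2044444

6.2044444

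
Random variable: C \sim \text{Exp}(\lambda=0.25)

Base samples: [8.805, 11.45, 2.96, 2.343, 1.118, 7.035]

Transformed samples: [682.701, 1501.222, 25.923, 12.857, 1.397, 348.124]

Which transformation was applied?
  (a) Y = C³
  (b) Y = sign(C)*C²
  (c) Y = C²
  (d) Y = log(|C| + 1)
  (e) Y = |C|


Checking option (a) Y = C³:
  C = 8.805 -> Y = 682.701 ✓
  C = 11.45 -> Y = 1501.222 ✓
  C = 2.96 -> Y = 25.923 ✓
All samples match this transformation.

(a) C³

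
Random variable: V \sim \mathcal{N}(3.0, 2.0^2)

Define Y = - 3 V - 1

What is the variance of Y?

For Y = aV + b: Var(Y) = a² * Var(V)
Var(V) = 2.0^2 = 4
Var(Y) = (-3)² * 4 = 9 * 4 = 36

36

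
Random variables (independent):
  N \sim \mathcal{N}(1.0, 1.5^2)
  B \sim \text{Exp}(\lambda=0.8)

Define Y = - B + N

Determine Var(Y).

For independent RVs: Var(aX + bY) = a²Var(X) + b²Var(Y)
Var(N) = 2.25
Var(B) = 1.5625
Var(Y) = 1²*2.25 + (-1)²*1.5625
= 1*2.25 + 1*1.5625 = 3.8125

3.8125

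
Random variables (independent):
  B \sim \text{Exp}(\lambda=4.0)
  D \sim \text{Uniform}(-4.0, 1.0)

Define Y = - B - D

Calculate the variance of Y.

For independent RVs: Var(aX + bY) = a²Var(X) + b²Var(Y)
Var(B) = 0.0625
Var(D) = 2.0833333
Var(Y) = (-1)²*0.0625 + (-1)²*2.0833333
= 1*0.0625 + 1*2.0833333 = 2.1458333

2.1458333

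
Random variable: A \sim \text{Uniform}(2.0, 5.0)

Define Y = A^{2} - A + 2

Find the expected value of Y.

E[Y] = 1*E[A²] - 1*E[A] + 2
E[A] = 3.5
E[A²] = Var(A) + (E[A])² = 0.75 + 12.25 = 13
E[Y] = 1*13 - 1*3.5 + 2 = 11.5

11.5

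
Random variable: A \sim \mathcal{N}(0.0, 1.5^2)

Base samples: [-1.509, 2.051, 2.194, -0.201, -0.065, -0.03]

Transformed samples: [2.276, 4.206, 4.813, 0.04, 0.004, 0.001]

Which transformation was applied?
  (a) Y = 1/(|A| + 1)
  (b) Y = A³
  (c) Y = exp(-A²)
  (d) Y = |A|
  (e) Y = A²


Checking option (e) Y = A²:
  A = -1.509 -> Y = 2.276 ✓
  A = 2.051 -> Y = 4.206 ✓
  A = 2.194 -> Y = 4.813 ✓
All samples match this transformation.

(e) A²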